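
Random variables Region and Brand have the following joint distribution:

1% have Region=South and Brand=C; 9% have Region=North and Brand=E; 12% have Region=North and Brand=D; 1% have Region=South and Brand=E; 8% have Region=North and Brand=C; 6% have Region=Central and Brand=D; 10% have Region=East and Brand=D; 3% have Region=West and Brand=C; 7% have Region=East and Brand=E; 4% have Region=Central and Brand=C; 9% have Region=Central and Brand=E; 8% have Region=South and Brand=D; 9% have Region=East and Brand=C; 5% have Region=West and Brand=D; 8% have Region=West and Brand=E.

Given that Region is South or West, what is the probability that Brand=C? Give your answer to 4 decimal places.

P(Region=South) = 0.01 + 0.08 + 0.01 = 0.10.
P(Region=West) = 0.03 + 0.05 + 0.08 = 0.16.
P(Region ∈ {South, West}) = 0.10 + 0.16 = 0.26; P(Brand=C, Region ∈ {South, West}) = 0.01 + 0.03 = 0.04.
P(Brand=C | Region ∈ {South, West}) = 0.04/0.26 = 0.1538.

0.1538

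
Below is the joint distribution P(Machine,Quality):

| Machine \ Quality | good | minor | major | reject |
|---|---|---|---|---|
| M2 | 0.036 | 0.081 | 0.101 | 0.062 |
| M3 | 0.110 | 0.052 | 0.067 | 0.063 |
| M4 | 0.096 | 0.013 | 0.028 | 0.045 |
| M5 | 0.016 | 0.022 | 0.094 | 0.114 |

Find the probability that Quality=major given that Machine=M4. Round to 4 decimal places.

P(Machine=M4) = 0.096 + 0.013 + 0.028 + 0.045 = 0.182.
P(Quality=major | Machine=M4) = 0.028/0.182 = 0.1538.

0.1538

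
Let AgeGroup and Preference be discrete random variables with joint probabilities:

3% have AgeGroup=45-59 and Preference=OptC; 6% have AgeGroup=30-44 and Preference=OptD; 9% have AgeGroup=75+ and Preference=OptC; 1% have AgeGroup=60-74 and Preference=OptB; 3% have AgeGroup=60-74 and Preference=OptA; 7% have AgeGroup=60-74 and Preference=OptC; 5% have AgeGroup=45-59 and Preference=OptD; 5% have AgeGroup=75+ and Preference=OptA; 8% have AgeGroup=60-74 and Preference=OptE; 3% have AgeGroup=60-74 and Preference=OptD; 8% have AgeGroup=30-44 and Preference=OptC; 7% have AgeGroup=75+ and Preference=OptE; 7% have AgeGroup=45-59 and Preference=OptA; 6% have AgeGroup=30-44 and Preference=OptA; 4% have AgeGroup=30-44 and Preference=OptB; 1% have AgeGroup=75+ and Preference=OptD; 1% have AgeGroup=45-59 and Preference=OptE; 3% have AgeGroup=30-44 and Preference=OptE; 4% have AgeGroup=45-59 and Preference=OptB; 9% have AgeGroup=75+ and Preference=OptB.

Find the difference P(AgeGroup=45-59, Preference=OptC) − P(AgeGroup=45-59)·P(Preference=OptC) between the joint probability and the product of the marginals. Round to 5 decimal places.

-0.02400

P(AgeGroup=45-59) = 0.07 + 0.04 + 0.03 + 0.05 + 0.01 = 0.20.
P(Preference=OptC) = 0.08 + 0.03 + 0.07 + 0.09 = 0.27.
P(AgeGroup=45-59, Preference=OptC) − P(AgeGroup=45-59)P(Preference=OptC) = 0.03 − 0.20×0.27 = -0.02400.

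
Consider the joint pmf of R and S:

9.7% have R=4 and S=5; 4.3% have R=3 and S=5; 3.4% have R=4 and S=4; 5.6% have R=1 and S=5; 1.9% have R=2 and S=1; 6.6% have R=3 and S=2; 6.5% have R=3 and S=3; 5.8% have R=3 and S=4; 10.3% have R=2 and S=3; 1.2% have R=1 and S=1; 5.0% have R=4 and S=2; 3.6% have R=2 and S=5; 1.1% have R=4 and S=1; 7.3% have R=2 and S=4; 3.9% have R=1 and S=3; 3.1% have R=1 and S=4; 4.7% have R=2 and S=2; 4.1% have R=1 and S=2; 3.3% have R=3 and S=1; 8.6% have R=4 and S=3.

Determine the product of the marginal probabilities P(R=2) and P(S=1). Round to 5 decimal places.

0.02085

P(R=2) = 0.019 + 0.047 + 0.103 + 0.073 + 0.036 = 0.278.
P(S=1) = 0.012 + 0.019 + 0.033 + 0.011 = 0.075.
Product: 0.278 × 0.075 = 0.02085.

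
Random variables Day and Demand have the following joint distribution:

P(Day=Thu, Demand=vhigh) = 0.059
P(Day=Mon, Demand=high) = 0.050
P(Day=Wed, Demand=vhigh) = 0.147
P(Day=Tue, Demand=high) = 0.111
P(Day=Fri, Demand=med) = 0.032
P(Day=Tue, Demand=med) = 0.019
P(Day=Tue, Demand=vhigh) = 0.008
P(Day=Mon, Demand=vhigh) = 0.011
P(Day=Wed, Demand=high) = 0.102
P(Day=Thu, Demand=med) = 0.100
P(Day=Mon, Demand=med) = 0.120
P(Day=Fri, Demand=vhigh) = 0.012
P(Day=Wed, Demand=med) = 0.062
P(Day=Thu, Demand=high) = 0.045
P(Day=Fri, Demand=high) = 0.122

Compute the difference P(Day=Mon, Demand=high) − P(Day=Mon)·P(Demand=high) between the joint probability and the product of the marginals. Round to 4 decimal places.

P(Day=Mon) = 0.120 + 0.050 + 0.011 = 0.181.
P(Demand=high) = 0.050 + 0.111 + 0.102 + 0.045 + 0.122 = 0.430.
P(Day=Mon, Demand=high) − P(Day=Mon)P(Demand=high) = 0.050 − 0.181×0.430 = -0.0278.

-0.0278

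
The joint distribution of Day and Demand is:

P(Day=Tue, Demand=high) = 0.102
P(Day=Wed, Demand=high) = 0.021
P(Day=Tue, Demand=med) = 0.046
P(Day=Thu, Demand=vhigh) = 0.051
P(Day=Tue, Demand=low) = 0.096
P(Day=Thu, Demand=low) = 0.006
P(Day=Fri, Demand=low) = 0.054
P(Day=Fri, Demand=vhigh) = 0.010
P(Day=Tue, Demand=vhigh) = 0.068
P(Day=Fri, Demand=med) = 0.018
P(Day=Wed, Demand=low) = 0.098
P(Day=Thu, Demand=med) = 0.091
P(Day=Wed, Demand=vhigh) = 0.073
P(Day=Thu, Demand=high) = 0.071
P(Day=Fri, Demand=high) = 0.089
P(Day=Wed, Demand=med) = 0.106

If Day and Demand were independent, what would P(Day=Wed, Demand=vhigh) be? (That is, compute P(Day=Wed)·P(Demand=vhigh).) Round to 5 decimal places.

P(Day=Wed) = 0.098 + 0.106 + 0.021 + 0.073 = 0.298.
P(Demand=vhigh) = 0.068 + 0.073 + 0.051 + 0.010 = 0.202.
Product: 0.298 × 0.202 = 0.06020.

0.06020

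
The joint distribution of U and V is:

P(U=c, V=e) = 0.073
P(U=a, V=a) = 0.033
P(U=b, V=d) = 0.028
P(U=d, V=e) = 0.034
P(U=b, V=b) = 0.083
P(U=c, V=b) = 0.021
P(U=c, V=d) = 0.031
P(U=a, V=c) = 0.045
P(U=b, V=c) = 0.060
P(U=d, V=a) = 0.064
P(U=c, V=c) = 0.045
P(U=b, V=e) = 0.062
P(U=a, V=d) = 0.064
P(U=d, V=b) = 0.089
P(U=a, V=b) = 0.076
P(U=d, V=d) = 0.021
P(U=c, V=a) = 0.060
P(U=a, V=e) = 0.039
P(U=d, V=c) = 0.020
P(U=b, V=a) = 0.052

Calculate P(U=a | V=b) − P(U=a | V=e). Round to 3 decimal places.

0.095

P(V=b) = 0.076 + 0.083 + 0.021 + 0.089 = 0.269; P(U=a | V=b) = 0.076/0.269 = 0.2825.
P(V=e) = 0.039 + 0.062 + 0.073 + 0.034 = 0.208; P(U=a | V=e) = 0.039/0.208 = 0.1875.
Difference = 0.095.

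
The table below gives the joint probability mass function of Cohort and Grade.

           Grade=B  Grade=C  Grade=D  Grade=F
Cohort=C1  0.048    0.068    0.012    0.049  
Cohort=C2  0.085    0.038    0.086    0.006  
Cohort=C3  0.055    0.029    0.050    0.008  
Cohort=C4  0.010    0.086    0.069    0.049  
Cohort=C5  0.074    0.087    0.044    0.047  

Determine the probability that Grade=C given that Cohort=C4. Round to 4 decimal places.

P(Cohort=C4) = 0.010 + 0.086 + 0.069 + 0.049 = 0.214.
P(Grade=C | Cohort=C4) = 0.086/0.214 = 0.4019.

0.4019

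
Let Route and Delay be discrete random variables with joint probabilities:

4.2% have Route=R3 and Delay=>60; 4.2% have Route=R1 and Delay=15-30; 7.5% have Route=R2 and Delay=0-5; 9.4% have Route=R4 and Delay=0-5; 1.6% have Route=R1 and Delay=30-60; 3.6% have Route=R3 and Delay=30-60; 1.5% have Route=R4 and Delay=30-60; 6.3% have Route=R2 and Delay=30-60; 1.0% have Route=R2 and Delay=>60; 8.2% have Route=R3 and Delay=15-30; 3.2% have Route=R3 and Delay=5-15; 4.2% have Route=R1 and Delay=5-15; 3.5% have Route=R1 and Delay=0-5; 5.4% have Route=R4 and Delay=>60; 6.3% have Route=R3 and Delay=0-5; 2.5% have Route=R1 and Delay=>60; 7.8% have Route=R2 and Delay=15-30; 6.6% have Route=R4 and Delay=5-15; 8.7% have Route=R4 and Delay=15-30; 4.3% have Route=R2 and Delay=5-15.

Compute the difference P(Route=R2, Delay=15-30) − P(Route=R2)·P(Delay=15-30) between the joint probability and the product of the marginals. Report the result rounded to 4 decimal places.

0.0003

P(Route=R2) = 0.075 + 0.043 + 0.078 + 0.063 + 0.010 = 0.269.
P(Delay=15-30) = 0.042 + 0.078 + 0.082 + 0.087 = 0.289.
P(Route=R2, Delay=15-30) − P(Route=R2)P(Delay=15-30) = 0.078 − 0.269×0.289 = 0.0003.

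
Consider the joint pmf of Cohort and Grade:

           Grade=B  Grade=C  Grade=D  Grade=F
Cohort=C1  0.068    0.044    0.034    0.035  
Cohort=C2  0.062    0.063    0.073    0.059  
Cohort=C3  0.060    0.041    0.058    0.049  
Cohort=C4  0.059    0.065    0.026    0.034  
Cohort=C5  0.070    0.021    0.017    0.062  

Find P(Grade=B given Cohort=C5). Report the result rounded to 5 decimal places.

0.41176

P(Cohort=C5) = 0.070 + 0.021 + 0.017 + 0.062 = 0.170.
P(Grade=B | Cohort=C5) = 0.070/0.170 = 0.41176.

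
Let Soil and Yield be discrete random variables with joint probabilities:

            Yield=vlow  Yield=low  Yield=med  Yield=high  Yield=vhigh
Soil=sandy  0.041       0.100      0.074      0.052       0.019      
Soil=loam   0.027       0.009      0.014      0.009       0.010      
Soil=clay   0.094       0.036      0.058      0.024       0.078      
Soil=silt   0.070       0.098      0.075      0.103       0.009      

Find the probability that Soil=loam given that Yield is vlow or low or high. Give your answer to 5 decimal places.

P(Yield=vlow) = 0.041 + 0.027 + 0.094 + 0.070 = 0.232.
P(Yield=low) = 0.100 + 0.009 + 0.036 + 0.098 = 0.243.
P(Yield=high) = 0.052 + 0.009 + 0.024 + 0.103 = 0.188.
P(Yield ∈ {vlow, low, high}) = 0.232 + 0.243 + 0.188 = 0.663; P(Soil=loam, Yield ∈ {vlow, low, high}) = 0.027 + 0.009 + 0.009 = 0.045.
P(Soil=loam | Yield ∈ {vlow, low, high}) = 0.045/0.663 = 0.06787.

0.06787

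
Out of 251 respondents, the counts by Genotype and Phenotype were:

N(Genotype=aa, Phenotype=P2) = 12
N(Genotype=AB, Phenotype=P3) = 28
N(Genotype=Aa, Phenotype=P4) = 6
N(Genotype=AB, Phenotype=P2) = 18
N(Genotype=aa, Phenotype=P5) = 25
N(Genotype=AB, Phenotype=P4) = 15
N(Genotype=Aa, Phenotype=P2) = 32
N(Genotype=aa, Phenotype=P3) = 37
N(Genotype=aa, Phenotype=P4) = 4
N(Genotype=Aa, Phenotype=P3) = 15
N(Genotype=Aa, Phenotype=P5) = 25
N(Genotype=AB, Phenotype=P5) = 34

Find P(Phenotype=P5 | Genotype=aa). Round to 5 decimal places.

0.32051

Total with Genotype=aa: 12 + 37 + 4 + 25 = 78.
P(Phenotype=P5 | Genotype=aa) = 25/78 = 0.32051.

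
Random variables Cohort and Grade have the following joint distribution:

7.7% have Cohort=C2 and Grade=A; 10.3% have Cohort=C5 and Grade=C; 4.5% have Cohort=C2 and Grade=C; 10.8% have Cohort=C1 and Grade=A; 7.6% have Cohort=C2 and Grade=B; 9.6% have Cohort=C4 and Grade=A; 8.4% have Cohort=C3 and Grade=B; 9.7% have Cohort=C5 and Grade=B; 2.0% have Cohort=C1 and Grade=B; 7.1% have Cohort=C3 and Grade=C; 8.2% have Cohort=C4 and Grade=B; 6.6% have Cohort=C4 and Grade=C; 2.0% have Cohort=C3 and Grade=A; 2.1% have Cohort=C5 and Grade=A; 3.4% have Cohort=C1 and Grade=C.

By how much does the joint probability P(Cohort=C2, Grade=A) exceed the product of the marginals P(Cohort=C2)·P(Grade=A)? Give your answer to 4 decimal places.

P(Cohort=C2) = 0.077 + 0.076 + 0.045 = 0.198.
P(Grade=A) = 0.108 + 0.077 + 0.020 + 0.096 + 0.021 = 0.322.
P(Cohort=C2, Grade=A) − P(Cohort=C2)P(Grade=A) = 0.077 − 0.198×0.322 = 0.0132.

0.0132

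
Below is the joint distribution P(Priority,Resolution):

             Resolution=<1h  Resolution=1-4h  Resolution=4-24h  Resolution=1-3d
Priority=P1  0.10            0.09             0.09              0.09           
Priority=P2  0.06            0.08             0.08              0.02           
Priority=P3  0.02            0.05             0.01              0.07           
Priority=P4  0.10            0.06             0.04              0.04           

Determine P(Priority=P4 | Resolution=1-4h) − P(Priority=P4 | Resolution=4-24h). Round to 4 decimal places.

0.0325

P(Resolution=1-4h) = 0.09 + 0.08 + 0.05 + 0.06 = 0.28; P(Priority=P4 | Resolution=1-4h) = 0.06/0.28 = 0.21429.
P(Resolution=4-24h) = 0.09 + 0.08 + 0.01 + 0.04 = 0.22; P(Priority=P4 | Resolution=4-24h) = 0.04/0.22 = 0.18182.
Difference = 0.0325.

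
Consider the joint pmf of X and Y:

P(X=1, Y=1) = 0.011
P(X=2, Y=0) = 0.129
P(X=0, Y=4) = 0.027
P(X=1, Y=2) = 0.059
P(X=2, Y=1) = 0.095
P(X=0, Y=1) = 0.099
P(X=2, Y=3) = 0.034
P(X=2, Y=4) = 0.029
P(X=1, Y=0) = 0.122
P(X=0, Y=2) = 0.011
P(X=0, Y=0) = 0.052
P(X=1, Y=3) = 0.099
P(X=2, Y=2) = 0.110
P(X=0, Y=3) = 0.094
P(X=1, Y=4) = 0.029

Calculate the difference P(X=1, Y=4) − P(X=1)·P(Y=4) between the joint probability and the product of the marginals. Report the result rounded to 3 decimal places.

P(X=1) = 0.122 + 0.011 + 0.059 + 0.099 + 0.029 = 0.320.
P(Y=4) = 0.027 + 0.029 + 0.029 = 0.085.
P(X=1, Y=4) − P(X=1)P(Y=4) = 0.029 − 0.320×0.085 = 0.002.

0.002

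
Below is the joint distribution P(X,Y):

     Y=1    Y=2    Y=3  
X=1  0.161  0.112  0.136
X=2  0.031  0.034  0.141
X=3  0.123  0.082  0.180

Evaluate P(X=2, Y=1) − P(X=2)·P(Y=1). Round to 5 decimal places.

P(X=2) = 0.031 + 0.034 + 0.141 = 0.206.
P(Y=1) = 0.161 + 0.031 + 0.123 = 0.315.
P(X=2, Y=1) − P(X=2)P(Y=1) = 0.031 − 0.206×0.315 = -0.03389.

-0.03389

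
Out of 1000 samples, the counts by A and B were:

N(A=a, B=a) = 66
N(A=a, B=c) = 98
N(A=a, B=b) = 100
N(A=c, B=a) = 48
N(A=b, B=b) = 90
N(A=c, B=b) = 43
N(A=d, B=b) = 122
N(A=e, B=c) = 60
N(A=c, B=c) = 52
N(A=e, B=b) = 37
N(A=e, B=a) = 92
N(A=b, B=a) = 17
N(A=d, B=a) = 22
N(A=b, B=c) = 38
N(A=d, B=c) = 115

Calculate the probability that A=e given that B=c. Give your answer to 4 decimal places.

0.1653

Total with B=c: 98 + 38 + 52 + 115 + 60 = 363.
P(A=e | B=c) = 60/363 = 0.1653.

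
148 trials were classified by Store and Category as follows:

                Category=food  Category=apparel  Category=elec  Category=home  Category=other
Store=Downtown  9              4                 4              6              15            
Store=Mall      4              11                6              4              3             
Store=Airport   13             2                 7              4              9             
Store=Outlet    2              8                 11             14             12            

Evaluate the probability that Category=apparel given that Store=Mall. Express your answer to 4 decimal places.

Total with Store=Mall: 4 + 11 + 6 + 4 + 3 = 28.
P(Category=apparel | Store=Mall) = 11/28 = 0.3929.

0.3929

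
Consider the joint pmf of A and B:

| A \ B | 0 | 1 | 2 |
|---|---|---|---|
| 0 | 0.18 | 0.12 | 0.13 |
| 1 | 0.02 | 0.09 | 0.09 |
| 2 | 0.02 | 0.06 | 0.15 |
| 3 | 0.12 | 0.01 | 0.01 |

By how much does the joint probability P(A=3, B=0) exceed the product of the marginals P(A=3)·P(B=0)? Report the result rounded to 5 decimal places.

0.07240

P(A=3) = 0.12 + 0.01 + 0.01 = 0.14.
P(B=0) = 0.18 + 0.02 + 0.02 + 0.12 = 0.34.
P(A=3, B=0) − P(A=3)P(B=0) = 0.12 − 0.14×0.34 = 0.07240.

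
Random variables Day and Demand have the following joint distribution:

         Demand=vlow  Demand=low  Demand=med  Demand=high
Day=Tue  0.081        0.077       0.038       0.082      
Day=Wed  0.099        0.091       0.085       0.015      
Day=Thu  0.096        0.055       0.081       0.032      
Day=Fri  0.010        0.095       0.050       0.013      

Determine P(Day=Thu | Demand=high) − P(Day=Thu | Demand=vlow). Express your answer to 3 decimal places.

P(Demand=high) = 0.082 + 0.015 + 0.032 + 0.013 = 0.142; P(Day=Thu | Demand=high) = 0.032/0.142 = 0.2254.
P(Demand=vlow) = 0.081 + 0.099 + 0.096 + 0.010 = 0.286; P(Day=Thu | Demand=vlow) = 0.096/0.286 = 0.3357.
Difference = -0.110.

-0.110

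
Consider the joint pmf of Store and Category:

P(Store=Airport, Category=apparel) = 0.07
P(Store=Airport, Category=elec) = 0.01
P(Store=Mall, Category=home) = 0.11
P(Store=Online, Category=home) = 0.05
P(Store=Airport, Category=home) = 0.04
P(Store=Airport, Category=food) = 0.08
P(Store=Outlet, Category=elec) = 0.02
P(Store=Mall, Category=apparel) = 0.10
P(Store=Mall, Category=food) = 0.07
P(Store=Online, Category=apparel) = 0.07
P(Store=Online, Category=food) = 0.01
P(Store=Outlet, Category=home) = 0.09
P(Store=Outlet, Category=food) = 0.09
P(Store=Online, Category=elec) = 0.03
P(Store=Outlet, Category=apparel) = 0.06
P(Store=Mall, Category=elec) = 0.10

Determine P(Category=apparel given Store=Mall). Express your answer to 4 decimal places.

P(Store=Mall) = 0.07 + 0.10 + 0.10 + 0.11 = 0.38.
P(Category=apparel | Store=Mall) = 0.10/0.38 = 0.2632.

0.2632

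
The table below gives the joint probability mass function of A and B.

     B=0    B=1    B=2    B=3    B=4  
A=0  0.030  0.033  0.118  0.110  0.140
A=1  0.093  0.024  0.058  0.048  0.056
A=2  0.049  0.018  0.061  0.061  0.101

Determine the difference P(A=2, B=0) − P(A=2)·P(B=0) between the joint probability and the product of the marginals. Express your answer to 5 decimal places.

P(A=2) = 0.049 + 0.018 + 0.061 + 0.061 + 0.101 = 0.290.
P(B=0) = 0.030 + 0.093 + 0.049 = 0.172.
P(A=2, B=0) − P(A=2)P(B=0) = 0.049 − 0.290×0.172 = -0.00088.

-0.00088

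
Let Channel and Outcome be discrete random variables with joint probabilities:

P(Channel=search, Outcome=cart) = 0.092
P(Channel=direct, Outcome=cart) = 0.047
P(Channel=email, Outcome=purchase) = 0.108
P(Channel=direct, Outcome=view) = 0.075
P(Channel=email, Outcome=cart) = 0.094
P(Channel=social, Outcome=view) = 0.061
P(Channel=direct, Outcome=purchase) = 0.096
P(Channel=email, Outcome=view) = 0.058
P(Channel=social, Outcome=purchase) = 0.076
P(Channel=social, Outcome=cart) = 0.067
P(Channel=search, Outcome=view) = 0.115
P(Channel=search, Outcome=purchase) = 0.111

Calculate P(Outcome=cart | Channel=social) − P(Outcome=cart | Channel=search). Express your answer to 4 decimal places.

P(Channel=social) = 0.061 + 0.067 + 0.076 = 0.204; P(Outcome=cart | Channel=social) = 0.067/0.204 = 0.32843.
P(Channel=search) = 0.115 + 0.092 + 0.111 = 0.318; P(Outcome=cart | Channel=search) = 0.092/0.318 = 0.28931.
Difference = 0.0391.

0.0391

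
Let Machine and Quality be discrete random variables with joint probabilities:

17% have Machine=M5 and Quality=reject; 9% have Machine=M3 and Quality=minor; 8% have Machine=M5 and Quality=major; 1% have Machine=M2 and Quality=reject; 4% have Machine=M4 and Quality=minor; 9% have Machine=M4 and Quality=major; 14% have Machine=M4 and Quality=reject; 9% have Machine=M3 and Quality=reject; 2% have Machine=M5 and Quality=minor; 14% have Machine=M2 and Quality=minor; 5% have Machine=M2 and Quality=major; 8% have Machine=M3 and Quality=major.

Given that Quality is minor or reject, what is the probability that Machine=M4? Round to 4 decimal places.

P(Quality=minor) = 0.14 + 0.09 + 0.04 + 0.02 = 0.29.
P(Quality=reject) = 0.01 + 0.09 + 0.14 + 0.17 = 0.41.
P(Quality ∈ {minor, reject}) = 0.29 + 0.41 = 0.70; P(Machine=M4, Quality ∈ {minor, reject}) = 0.04 + 0.14 = 0.18.
P(Machine=M4 | Quality ∈ {minor, reject}) = 0.18/0.70 = 0.2571.

0.2571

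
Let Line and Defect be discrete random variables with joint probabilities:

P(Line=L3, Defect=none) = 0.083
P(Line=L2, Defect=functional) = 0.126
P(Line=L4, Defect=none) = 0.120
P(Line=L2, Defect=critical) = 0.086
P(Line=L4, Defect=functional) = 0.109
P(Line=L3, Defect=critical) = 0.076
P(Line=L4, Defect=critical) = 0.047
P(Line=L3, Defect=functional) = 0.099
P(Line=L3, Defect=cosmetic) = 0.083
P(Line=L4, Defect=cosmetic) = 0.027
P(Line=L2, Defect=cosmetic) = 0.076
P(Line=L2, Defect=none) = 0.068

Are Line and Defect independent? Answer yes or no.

P(Line=L4) = 0.303 and P(Defect=none) = 0.271, so their product is 0.08211, but P(Line=L4, Defect=none) = 0.120. Since these differ, Line and Defect are not independent.

no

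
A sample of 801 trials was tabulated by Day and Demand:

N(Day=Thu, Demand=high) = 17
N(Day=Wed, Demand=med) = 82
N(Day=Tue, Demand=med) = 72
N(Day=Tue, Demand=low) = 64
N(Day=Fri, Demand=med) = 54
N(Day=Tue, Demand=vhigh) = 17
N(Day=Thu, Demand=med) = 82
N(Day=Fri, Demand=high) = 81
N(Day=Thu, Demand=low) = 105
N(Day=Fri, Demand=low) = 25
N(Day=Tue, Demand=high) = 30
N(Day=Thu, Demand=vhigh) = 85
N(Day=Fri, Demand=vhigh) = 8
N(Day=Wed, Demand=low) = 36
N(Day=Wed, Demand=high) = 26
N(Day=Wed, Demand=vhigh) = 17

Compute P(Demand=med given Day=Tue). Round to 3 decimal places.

0.393

Total with Day=Tue: 64 + 72 + 30 + 17 = 183.
P(Demand=med | Day=Tue) = 72/183 = 0.393.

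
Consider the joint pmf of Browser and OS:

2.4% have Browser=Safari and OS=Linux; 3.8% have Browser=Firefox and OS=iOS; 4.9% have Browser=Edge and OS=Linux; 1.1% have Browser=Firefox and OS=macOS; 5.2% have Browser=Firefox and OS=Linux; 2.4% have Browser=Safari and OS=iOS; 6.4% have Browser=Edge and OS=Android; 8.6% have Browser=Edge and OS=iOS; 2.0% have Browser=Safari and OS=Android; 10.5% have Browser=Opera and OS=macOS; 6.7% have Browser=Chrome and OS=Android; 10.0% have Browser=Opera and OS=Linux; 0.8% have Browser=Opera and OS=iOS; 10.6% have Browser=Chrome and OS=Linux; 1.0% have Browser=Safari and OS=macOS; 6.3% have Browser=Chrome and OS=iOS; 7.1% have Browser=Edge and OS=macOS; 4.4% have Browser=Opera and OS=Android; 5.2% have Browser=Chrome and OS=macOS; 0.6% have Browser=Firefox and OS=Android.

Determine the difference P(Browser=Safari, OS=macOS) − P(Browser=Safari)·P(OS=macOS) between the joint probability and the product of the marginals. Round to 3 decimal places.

P(Browser=Safari) = 0.010 + 0.024 + 0.024 + 0.020 = 0.078.
P(OS=macOS) = 0.052 + 0.011 + 0.010 + 0.071 + 0.105 = 0.249.
P(Browser=Safari, OS=macOS) − P(Browser=Safari)P(OS=macOS) = 0.010 − 0.078×0.249 = -0.009.

-0.009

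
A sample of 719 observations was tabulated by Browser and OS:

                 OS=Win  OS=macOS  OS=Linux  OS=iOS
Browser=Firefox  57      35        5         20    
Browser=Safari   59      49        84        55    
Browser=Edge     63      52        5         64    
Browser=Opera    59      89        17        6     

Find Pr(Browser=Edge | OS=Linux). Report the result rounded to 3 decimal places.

Total with OS=Linux: 5 + 84 + 5 + 17 = 111.
P(Browser=Edge | OS=Linux) = 5/111 = 0.045.

0.045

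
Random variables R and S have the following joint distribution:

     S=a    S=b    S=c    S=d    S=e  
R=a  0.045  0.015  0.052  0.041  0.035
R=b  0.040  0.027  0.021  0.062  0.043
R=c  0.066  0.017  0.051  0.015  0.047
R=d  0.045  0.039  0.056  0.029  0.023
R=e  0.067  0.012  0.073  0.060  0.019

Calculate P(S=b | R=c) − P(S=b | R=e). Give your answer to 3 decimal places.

P(R=c) = 0.066 + 0.017 + 0.051 + 0.015 + 0.047 = 0.196; P(S=b | R=c) = 0.017/0.196 = 0.0867.
P(R=e) = 0.067 + 0.012 + 0.073 + 0.060 + 0.019 = 0.231; P(S=b | R=e) = 0.012/0.231 = 0.0519.
Difference = 0.035.

0.035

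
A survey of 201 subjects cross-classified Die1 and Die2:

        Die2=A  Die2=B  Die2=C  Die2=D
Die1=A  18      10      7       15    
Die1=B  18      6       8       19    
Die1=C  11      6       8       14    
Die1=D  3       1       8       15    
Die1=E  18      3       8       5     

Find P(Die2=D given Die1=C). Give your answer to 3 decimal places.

Total with Die1=C: 11 + 6 + 8 + 14 = 39.
P(Die2=D | Die1=C) = 14/39 = 0.359.

0.359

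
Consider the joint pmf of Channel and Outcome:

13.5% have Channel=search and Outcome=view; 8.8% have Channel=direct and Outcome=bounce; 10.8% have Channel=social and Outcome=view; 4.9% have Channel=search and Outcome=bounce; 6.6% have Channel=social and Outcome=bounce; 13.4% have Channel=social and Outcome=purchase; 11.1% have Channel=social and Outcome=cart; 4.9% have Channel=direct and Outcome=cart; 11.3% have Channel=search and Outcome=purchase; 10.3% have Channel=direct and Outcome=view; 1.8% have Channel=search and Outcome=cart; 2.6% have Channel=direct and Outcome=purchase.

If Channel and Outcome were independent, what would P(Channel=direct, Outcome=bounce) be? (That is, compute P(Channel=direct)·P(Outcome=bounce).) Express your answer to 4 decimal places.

P(Channel=direct) = 0.088 + 0.103 + 0.049 + 0.026 = 0.266.
P(Outcome=bounce) = 0.049 + 0.066 + 0.088 = 0.203.
Product: 0.266 × 0.203 = 0.0540.

0.0540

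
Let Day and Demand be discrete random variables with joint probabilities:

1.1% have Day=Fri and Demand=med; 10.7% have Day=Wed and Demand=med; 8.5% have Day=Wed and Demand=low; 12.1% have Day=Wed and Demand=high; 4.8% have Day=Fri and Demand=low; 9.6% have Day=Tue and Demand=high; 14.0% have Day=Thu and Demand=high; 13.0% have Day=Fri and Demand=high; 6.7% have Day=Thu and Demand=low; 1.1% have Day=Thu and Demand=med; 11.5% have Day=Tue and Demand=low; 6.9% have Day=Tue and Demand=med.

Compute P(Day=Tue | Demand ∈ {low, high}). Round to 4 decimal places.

P(Demand=low) = 0.115 + 0.085 + 0.067 + 0.048 = 0.315.
P(Demand=high) = 0.096 + 0.121 + 0.140 + 0.130 = 0.487.
P(Demand ∈ {low, high}) = 0.315 + 0.487 = 0.802; P(Day=Tue, Demand ∈ {low, high}) = 0.115 + 0.096 = 0.211.
P(Day=Tue | Demand ∈ {low, high}) = 0.211/0.802 = 0.2631.

0.2631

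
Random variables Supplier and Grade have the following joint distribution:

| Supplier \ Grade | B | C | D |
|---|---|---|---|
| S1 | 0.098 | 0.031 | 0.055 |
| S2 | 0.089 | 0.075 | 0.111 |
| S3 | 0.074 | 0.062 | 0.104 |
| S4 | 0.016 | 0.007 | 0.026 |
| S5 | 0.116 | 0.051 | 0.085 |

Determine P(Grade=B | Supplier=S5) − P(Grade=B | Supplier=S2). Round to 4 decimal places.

0.1367

P(Supplier=S5) = 0.116 + 0.051 + 0.085 = 0.252; P(Grade=B | Supplier=S5) = 0.116/0.252 = 0.46032.
P(Supplier=S2) = 0.089 + 0.075 + 0.111 = 0.275; P(Grade=B | Supplier=S2) = 0.089/0.275 = 0.32364.
Difference = 0.1367.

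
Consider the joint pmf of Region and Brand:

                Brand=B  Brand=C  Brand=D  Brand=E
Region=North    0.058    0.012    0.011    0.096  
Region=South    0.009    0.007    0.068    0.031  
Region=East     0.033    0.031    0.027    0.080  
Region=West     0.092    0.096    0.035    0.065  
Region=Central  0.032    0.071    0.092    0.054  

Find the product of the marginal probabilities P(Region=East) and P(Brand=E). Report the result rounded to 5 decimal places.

P(Region=East) = 0.033 + 0.031 + 0.027 + 0.080 = 0.171.
P(Brand=E) = 0.096 + 0.031 + 0.080 + 0.065 + 0.054 = 0.326.
Product: 0.171 × 0.326 = 0.05575.

0.05575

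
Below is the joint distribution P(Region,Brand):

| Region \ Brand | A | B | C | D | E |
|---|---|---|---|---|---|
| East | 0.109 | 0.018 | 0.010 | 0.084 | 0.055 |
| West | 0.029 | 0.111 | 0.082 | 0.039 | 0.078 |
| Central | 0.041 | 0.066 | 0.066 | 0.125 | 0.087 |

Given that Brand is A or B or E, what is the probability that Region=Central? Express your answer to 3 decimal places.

P(Brand=A) = 0.109 + 0.029 + 0.041 = 0.179.
P(Brand=B) = 0.018 + 0.111 + 0.066 = 0.195.
P(Brand=E) = 0.055 + 0.078 + 0.087 = 0.220.
P(Brand ∈ {A, B, E}) = 0.179 + 0.195 + 0.220 = 0.594; P(Region=Central, Brand ∈ {A, B, E}) = 0.041 + 0.066 + 0.087 = 0.194.
P(Region=Central | Brand ∈ {A, B, E}) = 0.194/0.594 = 0.327.

0.327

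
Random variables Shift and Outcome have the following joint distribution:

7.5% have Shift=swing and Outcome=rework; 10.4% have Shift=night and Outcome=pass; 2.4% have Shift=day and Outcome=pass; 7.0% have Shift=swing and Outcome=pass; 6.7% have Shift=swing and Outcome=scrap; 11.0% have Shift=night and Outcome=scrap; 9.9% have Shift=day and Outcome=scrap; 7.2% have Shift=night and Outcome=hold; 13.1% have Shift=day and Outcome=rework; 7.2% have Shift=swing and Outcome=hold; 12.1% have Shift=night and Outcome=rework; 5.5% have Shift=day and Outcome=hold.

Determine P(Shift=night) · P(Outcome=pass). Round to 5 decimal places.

P(Shift=night) = 0.104 + 0.121 + 0.110 + 0.072 = 0.407.
P(Outcome=pass) = 0.024 + 0.070 + 0.104 = 0.198.
Product: 0.407 × 0.198 = 0.08059.

0.08059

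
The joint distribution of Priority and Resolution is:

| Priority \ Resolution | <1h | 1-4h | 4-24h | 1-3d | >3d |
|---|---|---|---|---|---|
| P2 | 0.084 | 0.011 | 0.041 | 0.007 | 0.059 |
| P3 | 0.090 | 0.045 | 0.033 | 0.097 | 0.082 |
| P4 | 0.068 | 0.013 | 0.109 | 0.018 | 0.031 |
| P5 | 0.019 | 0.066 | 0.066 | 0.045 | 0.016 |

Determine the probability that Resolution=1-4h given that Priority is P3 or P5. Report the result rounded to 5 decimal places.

0.19857

P(Priority=P3) = 0.090 + 0.045 + 0.033 + 0.097 + 0.082 = 0.347.
P(Priority=P5) = 0.019 + 0.066 + 0.066 + 0.045 + 0.016 = 0.212.
P(Priority ∈ {P3, P5}) = 0.347 + 0.212 = 0.559; P(Resolution=1-4h, Priority ∈ {P3, P5}) = 0.045 + 0.066 = 0.111.
P(Resolution=1-4h | Priority ∈ {P3, P5}) = 0.111/0.559 = 0.19857.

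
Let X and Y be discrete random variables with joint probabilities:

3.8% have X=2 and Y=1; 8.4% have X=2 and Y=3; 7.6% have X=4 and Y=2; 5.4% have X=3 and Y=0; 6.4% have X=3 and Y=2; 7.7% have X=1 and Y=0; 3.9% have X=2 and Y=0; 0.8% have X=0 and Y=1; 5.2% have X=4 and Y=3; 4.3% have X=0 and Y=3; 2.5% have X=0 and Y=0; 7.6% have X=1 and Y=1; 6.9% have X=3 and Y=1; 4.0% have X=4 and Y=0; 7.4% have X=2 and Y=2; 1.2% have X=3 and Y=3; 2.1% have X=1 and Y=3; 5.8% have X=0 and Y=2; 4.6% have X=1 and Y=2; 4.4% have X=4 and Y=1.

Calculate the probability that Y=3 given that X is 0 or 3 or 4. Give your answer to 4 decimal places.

P(X=0) = 0.025 + 0.008 + 0.058 + 0.043 = 0.134.
P(X=3) = 0.054 + 0.069 + 0.064 + 0.012 = 0.199.
P(X=4) = 0.040 + 0.044 + 0.076 + 0.052 = 0.212.
P(X ∈ {0, 3, 4}) = 0.134 + 0.199 + 0.212 = 0.545; P(Y=3, X ∈ {0, 3, 4}) = 0.043 + 0.012 + 0.052 = 0.107.
P(Y=3 | X ∈ {0, 3, 4}) = 0.107/0.545 = 0.1963.

0.1963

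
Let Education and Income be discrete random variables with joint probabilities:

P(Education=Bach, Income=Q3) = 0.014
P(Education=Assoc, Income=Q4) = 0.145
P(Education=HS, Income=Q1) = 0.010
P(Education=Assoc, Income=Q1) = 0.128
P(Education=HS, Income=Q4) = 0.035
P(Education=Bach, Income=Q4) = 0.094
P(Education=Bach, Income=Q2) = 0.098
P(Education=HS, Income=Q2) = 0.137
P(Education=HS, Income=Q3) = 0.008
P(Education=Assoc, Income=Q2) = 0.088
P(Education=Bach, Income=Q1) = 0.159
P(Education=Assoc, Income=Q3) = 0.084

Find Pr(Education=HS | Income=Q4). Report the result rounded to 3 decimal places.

0.128

P(Income=Q4) = 0.035 + 0.145 + 0.094 = 0.274.
P(Education=HS | Income=Q4) = 0.035/0.274 = 0.128.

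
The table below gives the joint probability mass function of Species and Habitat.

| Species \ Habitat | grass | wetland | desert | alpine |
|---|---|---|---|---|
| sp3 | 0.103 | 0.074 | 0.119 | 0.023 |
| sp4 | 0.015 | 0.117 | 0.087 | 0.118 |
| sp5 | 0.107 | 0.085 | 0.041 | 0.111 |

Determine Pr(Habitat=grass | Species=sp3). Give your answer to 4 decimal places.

0.3229

P(Species=sp3) = 0.103 + 0.074 + 0.119 + 0.023 = 0.319.
P(Habitat=grass | Species=sp3) = 0.103/0.319 = 0.3229.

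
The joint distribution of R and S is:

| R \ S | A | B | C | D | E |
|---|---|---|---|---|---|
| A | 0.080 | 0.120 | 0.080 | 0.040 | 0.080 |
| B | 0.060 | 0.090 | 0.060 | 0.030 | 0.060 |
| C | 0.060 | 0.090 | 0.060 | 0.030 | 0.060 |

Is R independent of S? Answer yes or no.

yes

Every cell satisfies P(R,S) = P(R)·P(S). For instance P(R=B) = 0.300, P(S=E) = 0.200, and 0.300×0.200 = 0.060 matches the joint entry. So R and S are independent.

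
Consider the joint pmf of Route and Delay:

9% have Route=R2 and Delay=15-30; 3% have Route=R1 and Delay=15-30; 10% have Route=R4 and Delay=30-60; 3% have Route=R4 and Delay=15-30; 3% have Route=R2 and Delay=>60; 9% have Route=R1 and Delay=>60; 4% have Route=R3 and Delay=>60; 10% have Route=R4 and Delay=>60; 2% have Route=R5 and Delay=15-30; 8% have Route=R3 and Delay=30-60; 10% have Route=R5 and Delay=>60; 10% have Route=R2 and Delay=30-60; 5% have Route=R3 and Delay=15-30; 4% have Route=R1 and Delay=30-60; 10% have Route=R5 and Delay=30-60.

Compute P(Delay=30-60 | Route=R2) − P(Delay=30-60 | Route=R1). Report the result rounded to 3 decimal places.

0.205

P(Route=R2) = 0.09 + 0.10 + 0.03 = 0.22; P(Delay=30-60 | Route=R2) = 0.10/0.22 = 0.4545.
P(Route=R1) = 0.03 + 0.04 + 0.09 = 0.16; P(Delay=30-60 | Route=R1) = 0.04/0.16 = 0.2500.
Difference = 0.205.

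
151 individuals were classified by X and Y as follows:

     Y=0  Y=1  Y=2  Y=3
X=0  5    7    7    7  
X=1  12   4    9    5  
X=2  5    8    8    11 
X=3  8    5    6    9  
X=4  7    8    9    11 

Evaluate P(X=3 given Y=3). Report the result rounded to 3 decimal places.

0.209

Total with Y=3: 7 + 5 + 11 + 9 + 11 = 43.
P(X=3 | Y=3) = 9/43 = 0.209.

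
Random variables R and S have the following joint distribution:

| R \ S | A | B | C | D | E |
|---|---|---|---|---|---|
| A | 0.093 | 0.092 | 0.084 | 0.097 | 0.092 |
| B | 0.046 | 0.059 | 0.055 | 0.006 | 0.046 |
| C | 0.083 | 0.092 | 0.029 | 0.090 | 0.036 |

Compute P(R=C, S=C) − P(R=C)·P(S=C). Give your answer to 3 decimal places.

P(R=C) = 0.083 + 0.092 + 0.029 + 0.090 + 0.036 = 0.330.
P(S=C) = 0.084 + 0.055 + 0.029 = 0.168.
P(R=C, S=C) − P(R=C)P(S=C) = 0.029 − 0.330×0.168 = -0.026.

-0.026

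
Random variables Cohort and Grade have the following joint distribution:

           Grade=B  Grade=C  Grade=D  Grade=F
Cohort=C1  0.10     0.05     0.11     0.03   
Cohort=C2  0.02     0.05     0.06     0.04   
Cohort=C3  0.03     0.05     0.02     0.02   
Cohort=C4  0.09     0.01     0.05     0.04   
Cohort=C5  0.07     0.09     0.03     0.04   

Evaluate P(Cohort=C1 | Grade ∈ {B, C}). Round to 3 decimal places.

0.268

P(Grade=B) = 0.10 + 0.02 + 0.03 + 0.09 + 0.07 = 0.31.
P(Grade=C) = 0.05 + 0.05 + 0.05 + 0.01 + 0.09 = 0.25.
P(Grade ∈ {B, C}) = 0.31 + 0.25 = 0.56; P(Cohort=C1, Grade ∈ {B, C}) = 0.10 + 0.05 = 0.15.
P(Cohort=C1 | Grade ∈ {B, C}) = 0.15/0.56 = 0.268.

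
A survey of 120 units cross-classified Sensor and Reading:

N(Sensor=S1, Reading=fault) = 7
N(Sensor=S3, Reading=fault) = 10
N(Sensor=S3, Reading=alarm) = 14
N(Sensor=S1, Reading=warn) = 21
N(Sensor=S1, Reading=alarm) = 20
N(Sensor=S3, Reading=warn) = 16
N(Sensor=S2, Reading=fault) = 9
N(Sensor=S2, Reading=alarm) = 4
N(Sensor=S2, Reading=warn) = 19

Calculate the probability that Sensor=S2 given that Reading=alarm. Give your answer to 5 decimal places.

Total with Reading=alarm: 20 + 4 + 14 = 38.
P(Sensor=S2 | Reading=alarm) = 4/38 = 0.10526.

0.10526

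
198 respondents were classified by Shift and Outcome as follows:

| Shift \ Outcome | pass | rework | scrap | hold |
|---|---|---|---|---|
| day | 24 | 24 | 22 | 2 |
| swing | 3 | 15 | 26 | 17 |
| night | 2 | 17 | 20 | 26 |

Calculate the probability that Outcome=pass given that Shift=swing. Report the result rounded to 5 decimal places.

Total with Shift=swing: 3 + 15 + 26 + 17 = 61.
P(Outcome=pass | Shift=swing) = 3/61 = 0.04918.

0.04918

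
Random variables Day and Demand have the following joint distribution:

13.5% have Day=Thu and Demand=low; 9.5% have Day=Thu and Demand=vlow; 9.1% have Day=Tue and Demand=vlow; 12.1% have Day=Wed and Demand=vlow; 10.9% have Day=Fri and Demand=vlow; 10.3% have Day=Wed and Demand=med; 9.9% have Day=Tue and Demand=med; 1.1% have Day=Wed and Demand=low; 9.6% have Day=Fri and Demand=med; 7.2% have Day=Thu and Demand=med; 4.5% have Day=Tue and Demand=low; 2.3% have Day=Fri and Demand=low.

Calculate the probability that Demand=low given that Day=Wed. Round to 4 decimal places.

P(Day=Wed) = 0.121 + 0.011 + 0.103 = 0.235.
P(Demand=low | Day=Wed) = 0.011/0.235 = 0.0468.

0.0468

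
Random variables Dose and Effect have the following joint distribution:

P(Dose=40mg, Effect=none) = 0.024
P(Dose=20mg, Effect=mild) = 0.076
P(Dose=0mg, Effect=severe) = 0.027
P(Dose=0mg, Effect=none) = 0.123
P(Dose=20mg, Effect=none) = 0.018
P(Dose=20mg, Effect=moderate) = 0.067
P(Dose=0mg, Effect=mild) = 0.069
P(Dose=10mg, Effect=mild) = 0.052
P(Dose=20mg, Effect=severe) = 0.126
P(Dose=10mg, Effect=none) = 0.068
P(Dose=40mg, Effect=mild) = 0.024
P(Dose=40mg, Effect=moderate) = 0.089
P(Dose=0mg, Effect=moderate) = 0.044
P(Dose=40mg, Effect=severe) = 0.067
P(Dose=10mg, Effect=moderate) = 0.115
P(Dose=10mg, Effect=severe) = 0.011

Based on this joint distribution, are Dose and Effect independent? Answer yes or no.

P(Dose=0mg) = 0.263 and P(Effect=none) = 0.233, so their product is 0.06128, but P(Dose=0mg, Effect=none) = 0.123. Since these differ, Dose and Effect are not independent.

no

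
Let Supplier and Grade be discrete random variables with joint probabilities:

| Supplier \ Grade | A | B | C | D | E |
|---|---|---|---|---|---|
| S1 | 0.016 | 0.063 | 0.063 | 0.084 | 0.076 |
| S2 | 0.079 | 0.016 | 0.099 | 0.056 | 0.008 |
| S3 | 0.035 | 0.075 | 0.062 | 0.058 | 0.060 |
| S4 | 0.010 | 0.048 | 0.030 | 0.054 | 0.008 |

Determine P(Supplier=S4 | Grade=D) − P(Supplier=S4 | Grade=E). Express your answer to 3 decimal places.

0.162

P(Grade=D) = 0.084 + 0.056 + 0.058 + 0.054 = 0.252; P(Supplier=S4 | Grade=D) = 0.054/0.252 = 0.2143.
P(Grade=E) = 0.076 + 0.008 + 0.060 + 0.008 = 0.152; P(Supplier=S4 | Grade=E) = 0.008/0.152 = 0.0526.
Difference = 0.162.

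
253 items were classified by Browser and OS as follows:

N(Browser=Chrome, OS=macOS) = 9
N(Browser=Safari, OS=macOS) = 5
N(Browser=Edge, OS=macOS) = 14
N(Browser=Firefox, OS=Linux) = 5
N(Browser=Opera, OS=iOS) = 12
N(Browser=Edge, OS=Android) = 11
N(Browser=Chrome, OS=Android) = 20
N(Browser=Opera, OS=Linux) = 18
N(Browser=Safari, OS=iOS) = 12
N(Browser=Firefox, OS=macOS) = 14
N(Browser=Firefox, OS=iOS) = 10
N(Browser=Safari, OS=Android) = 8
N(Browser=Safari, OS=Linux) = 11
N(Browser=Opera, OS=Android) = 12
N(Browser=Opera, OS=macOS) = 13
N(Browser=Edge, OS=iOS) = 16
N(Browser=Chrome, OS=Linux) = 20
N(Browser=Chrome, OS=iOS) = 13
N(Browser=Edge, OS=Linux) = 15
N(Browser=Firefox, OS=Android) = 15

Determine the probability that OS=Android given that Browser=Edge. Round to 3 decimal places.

Total with Browser=Edge: 14 + 15 + 16 + 11 = 56.
P(OS=Android | Browser=Edge) = 11/56 = 0.196.

0.196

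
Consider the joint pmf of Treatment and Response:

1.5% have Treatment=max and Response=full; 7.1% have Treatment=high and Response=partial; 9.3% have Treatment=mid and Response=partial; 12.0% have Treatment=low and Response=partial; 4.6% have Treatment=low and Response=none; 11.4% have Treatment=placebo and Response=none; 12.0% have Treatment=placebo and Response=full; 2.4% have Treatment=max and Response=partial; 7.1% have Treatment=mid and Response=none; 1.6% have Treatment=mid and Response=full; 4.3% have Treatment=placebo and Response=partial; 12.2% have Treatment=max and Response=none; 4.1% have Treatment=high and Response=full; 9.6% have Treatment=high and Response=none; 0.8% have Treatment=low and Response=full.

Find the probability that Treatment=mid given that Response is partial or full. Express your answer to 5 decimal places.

P(Response=partial) = 0.043 + 0.120 + 0.093 + 0.071 + 0.024 = 0.351.
P(Response=full) = 0.120 + 0.008 + 0.016 + 0.041 + 0.015 = 0.200.
P(Response ∈ {partial, full}) = 0.351 + 0.200 = 0.551; P(Treatment=mid, Response ∈ {partial, full}) = 0.093 + 0.016 = 0.109.
P(Treatment=mid | Response ∈ {partial, full}) = 0.109/0.551 = 0.19782.

0.19782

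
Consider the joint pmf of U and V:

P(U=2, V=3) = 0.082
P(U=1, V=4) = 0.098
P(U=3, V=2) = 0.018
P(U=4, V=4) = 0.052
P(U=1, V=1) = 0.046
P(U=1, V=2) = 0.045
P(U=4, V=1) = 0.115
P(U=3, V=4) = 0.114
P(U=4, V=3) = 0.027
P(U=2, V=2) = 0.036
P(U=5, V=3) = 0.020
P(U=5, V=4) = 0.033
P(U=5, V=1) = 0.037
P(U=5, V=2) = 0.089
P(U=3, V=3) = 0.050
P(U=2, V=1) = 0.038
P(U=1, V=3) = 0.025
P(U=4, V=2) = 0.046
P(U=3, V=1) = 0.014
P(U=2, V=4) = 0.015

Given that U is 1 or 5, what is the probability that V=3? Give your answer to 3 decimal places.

P(U=1) = 0.046 + 0.045 + 0.025 + 0.098 = 0.214.
P(U=5) = 0.037 + 0.089 + 0.020 + 0.033 = 0.179.
P(U ∈ {1, 5}) = 0.214 + 0.179 = 0.393; P(V=3, U ∈ {1, 5}) = 0.025 + 0.020 = 0.045.
P(V=3 | U ∈ {1, 5}) = 0.045/0.393 = 0.115.

0.115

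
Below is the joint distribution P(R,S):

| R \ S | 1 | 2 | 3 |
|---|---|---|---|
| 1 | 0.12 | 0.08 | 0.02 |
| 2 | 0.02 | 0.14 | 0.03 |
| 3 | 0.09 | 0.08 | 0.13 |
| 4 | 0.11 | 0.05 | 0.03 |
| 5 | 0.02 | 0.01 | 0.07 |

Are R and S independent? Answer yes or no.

P(R=2) = 0.19 and P(S=2) = 0.36, so their product is 0.0684, but P(R=2, S=2) = 0.14. Since these differ, R and S are not independent.

no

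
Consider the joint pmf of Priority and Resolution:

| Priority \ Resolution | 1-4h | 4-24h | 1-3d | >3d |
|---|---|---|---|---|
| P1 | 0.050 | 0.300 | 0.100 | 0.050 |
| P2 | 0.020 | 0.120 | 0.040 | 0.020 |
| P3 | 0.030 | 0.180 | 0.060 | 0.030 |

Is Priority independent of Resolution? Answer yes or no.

Every cell satisfies P(Priority,Resolution) = P(Priority)·P(Resolution). For instance P(Priority=P3) = 0.300, P(Resolution=1-4h) = 0.100, and 0.300×0.100 = 0.030 matches the joint entry. So Priority and Resolution are independent.

yes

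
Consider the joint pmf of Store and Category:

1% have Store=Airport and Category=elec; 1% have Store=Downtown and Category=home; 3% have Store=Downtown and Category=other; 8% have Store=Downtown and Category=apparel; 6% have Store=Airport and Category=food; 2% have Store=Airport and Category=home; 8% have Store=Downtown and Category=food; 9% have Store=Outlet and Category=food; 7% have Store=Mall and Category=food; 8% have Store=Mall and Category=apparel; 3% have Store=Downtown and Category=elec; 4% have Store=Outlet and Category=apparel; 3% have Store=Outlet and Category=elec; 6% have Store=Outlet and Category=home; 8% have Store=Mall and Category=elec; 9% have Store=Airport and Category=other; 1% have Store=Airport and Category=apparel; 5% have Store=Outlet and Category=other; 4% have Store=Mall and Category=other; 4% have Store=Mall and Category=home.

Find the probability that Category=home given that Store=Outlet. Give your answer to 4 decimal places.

0.2222

P(Store=Outlet) = 0.09 + 0.04 + 0.03 + 0.06 + 0.05 = 0.27.
P(Category=home | Store=Outlet) = 0.06/0.27 = 0.2222.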